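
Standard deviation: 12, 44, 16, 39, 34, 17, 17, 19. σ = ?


Mean = 24.7500
Variance = 131.4375
SD = sqrt(131.4375) = 11.4646

SD = 11.4646


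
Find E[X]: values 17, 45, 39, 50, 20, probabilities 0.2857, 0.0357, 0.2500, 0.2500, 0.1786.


E[X] = 17*0.2857 + 45*0.0357 + 39*0.2500 + 50*0.2500 + 20*0.1786
= 4.8569 + 1.6065 + 9.7500 + 12.5000 + 3.5720
= 32.2854

E[X] = 32.2854


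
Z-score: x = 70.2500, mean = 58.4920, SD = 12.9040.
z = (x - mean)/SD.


z = (70.2500 - 58.4920)/12.9040
= 11.7580/12.9040
= 0.9112

z = 0.9112


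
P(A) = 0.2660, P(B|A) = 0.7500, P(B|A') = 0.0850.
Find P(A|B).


P(B) = P(B|A)*P(A) + P(B|A')*P(A')
= 0.7500*0.2660 + 0.0850*0.7340
= 0.199500 + 0.062390 = 0.261890
P(A|B) = 0.199500/0.261890 = 0.7618

P(A|B) = 0.7618


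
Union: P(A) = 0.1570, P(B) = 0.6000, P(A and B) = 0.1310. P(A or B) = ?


P(A∪B) = 0.1570 + 0.6000 - 0.1310
= 0.7570 - 0.1310
= 0.6260

P(A∪B) = 0.6260


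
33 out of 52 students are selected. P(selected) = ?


P = 33/52 = 0.6346

P = 0.6346


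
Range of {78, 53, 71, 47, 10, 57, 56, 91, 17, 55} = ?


Max = 91, Min = 10
Range = 91 - 10 = 81

Range = 81


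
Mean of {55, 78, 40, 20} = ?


Sum = 55 + 78 + 40 + 20 = 193
n = 4
Mean = 193/4 = 48.2500

Mean = 48.2500


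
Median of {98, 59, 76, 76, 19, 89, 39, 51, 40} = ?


Sorted: 19, 39, 40, 51, 59, 76, 76, 89, 98
n = 9 (odd)
Middle value = 59

Median = 59


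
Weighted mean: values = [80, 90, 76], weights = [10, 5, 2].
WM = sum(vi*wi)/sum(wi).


Numerator = 80*10 + 90*5 + 76*2 = 1402
Denominator = 10 + 5 + 2 = 17
WM = 1402/17 = 82.4706

WM = 82.4706


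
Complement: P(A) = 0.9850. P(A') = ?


P(not A) = 1 - 0.9850 = 0.0150

P(not A) = 0.0150


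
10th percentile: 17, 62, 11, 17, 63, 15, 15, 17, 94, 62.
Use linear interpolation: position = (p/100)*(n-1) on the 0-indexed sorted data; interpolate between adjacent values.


Sorted: 11, 15, 15, 17, 17, 17, 62, 62, 63, 94
n = 10
Index = 10/100 * 9 = 0.9000
Lower = data[0] = 11, Upper = data[1] = 15
P10 = 11 + 0.9000*(4) = 14.6000

P10 = 14.6000


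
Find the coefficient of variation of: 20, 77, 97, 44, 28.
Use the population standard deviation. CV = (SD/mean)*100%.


Mean = 53.2000
SD = 29.3489
CV = (29.3489/53.2000)*100 = 55.1672%

CV = 55.1672%


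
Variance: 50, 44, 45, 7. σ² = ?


Mean = 36.5000
Squared deviations: 182.2500, 56.2500, 72.2500, 870.2500
Sum = 1181.0000
Variance = 1181.0000/4 = 295.2500

Variance = 295.2500


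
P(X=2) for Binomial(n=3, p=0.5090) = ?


C(3,2) = 3
p^2 = 0.259081
(1-p)^1 = 0.491000
P = 3 * 0.259081 * 0.491000 = 0.3816

P(X=2) = 0.3816


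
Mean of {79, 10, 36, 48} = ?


Sum = 79 + 10 + 36 + 48 = 173
n = 4
Mean = 173/4 = 43.2500

Mean = 43.2500


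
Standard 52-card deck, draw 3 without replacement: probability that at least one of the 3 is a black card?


P(at least one) = 1 - P(none)
P(none) = (26/52) × (25/51) × (24/50) = 0.117647
P(at least one) = 1 - 0.117647 = 0.8824

P = 0.8824


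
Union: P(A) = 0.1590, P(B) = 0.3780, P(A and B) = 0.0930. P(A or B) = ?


P(A∪B) = 0.1590 + 0.3780 - 0.0930
= 0.5370 - 0.0930
= 0.4440

P(A∪B) = 0.4440


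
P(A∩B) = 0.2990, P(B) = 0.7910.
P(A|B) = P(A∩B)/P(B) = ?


P(A|B) = 0.2990/0.7910 = 0.3780

P(A|B) = 0.3780


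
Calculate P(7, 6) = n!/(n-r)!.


P(7,6) = 7!/1!
= 5040/1
= 5040

P(7,6) = 5040


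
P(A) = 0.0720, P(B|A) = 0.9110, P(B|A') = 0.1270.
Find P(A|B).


P(B) = P(B|A)*P(A) + P(B|A')*P(A')
= 0.9110*0.0720 + 0.1270*0.9280
= 0.065592 + 0.117856 = 0.183448
P(A|B) = 0.065592/0.183448 = 0.3576

P(A|B) = 0.3576


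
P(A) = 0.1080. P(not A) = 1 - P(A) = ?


P(not A) = 1 - 0.1080 = 0.8920

P(not A) = 0.8920


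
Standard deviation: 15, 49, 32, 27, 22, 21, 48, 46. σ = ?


Mean = 32.5000
Variance = 159.2500
SD = sqrt(159.2500) = 12.6194

SD = 12.6194


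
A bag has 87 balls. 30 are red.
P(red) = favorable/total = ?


P = 30/87 = 0.3448

P = 0.3448


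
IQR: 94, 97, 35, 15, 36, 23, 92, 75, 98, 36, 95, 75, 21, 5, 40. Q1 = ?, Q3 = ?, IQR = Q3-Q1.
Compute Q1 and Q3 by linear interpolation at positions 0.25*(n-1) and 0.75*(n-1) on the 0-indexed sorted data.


Sorted: 5, 15, 21, 23, 35, 36, 36, 40, 75, 75, 92, 94, 95, 97, 98
Q1 (25th %ile) = 29.0000
Q3 (75th %ile) = 93.0000
IQR = 93.0000 - 29.0000 = 64.0000

IQR = 64.0000


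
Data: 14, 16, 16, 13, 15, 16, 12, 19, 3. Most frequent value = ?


Frequencies: 3:1, 12:1, 13:1, 14:1, 15:1, 16:3, 19:1
Max frequency = 3
Mode = 16

Mode = 16


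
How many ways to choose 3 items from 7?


C(7,3) = 7!/(3! × 4!)
= 5040/(6 × 24)
= 35

C(7,3) = 35


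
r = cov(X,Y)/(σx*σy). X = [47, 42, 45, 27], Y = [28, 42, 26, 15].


Mean X = 40.2500, Mean Y = 27.7500
SD X = 7.854139, SD Y = 9.601432
Cov = 46.812500
r = 46.812500/(7.854139*9.601432) = 0.6208

r = 0.6208


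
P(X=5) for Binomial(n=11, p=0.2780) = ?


C(11,5) = 462
p^5 = 0.001660
(1-p)^6 = 0.141652
P = 462 * 0.001660 * 0.141652 = 0.1087

P(X=5) = 0.1087


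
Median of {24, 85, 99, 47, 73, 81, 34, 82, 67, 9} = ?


Sorted: 9, 24, 34, 47, 67, 73, 81, 82, 85, 99
n = 10 (even)
Middle values: 67 and 73
Median = (67+73)/2 = 70.0000

Median = 70.0000


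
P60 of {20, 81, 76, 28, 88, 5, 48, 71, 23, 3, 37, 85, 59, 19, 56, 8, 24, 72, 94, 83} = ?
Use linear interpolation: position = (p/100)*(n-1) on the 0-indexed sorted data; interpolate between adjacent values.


Sorted: 3, 5, 8, 19, 20, 23, 24, 28, 37, 48, 56, 59, 71, 72, 76, 81, 83, 85, 88, 94
n = 20
Index = 60/100 * 19 = 11.4000
Lower = data[11] = 59, Upper = data[12] = 71
P60 = 59 + 0.4000*(12) = 63.8000

P60 = 63.8000


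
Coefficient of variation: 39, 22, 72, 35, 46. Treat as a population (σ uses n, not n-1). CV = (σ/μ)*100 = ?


Mean = 42.8000
SD = 16.5578
CV = (16.5578/42.8000)*100 = 38.6864%

CV = 38.6864%


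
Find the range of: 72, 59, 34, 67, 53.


Max = 72, Min = 34
Range = 72 - 34 = 38

Range = 38


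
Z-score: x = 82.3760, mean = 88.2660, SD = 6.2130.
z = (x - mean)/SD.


z = (82.3760 - 88.2660)/6.2130
= -5.8900/6.2130
= -0.9480

z = -0.9480


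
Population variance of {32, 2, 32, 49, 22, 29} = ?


Mean = 27.6667
Squared deviations: 18.7778, 658.7778, 18.7778, 455.1111, 32.1111, 1.7778
Sum = 1185.3333
Variance = 1185.3333/6 = 197.5556

Variance = 197.5556


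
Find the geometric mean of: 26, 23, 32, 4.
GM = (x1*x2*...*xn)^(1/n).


Product = 26 × 23 × 32 × 4 = 76544
GM = 76544^(1/4) = 16.6333

GM = 16.6333


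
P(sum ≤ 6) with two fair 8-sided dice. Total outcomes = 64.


Total outcomes = 8×8 = 64
Favorable (sum ≤ 6): 15
P = 15/64 = 0.2344

P = 0.2344


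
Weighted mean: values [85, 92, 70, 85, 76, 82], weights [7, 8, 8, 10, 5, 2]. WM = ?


Numerator = 85*7 + 92*8 + 70*8 + 85*10 + 76*5 + 82*2 = 3285
Denominator = 7 + 8 + 8 + 10 + 5 + 2 = 40
WM = 3285/40 = 82.1250

WM = 82.1250


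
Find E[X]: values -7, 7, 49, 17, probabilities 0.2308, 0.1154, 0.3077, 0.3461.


E[X] = -7*0.2308 + 7*0.1154 + 49*0.3077 + 17*0.3461
= -1.6156 + 0.8078 + 15.0773 + 5.8837
= 20.1532

E[X] = 20.1532


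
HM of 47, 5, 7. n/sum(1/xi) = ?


Sum of reciprocals = 1/47 + 1/5 + 1/7 = 0.364134
HM = 3/0.364134 = 8.2387

HM = 8.2387


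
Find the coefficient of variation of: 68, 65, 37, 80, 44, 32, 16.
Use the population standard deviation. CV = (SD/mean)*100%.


Mean = 48.8571
SD = 21.1284
CV = (21.1284/48.8571)*100 = 43.2452%

CV = 43.2452%


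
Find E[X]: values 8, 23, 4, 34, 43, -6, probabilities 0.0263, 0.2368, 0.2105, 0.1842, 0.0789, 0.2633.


E[X] = 8*0.0263 + 23*0.2368 + 4*0.2105 + 34*0.1842 + 43*0.0789 - 6*0.2633
= 0.2104 + 5.4464 + 0.8420 + 6.2628 + 3.3927 - 1.5798
= 14.5745

E[X] = 14.5745


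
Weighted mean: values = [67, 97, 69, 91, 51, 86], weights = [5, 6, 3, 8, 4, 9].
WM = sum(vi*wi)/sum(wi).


Numerator = 67*5 + 97*6 + 69*3 + 91*8 + 51*4 + 86*9 = 2830
Denominator = 5 + 6 + 3 + 8 + 4 + 9 = 35
WM = 2830/35 = 80.8571

WM = 80.8571


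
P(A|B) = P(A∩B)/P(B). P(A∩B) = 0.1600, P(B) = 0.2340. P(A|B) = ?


P(A|B) = 0.1600/0.2340 = 0.6838

P(A|B) = 0.6838


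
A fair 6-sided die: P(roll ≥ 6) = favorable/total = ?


Favorable outcomes (roll ≥ 6): 1
Total outcomes = 6
P = 1/6 = 0.1667

P = 0.1667


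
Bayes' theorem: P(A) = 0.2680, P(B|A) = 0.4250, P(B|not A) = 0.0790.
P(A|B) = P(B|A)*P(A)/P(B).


P(B) = P(B|A)*P(A) + P(B|A')*P(A')
= 0.4250*0.2680 + 0.0790*0.7320
= 0.113900 + 0.057828 = 0.171728
P(A|B) = 0.113900/0.171728 = 0.6633

P(A|B) = 0.6633


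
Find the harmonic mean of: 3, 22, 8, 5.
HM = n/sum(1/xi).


Sum of reciprocals = 1/3 + 1/22 + 1/8 + 1/5 = 0.703788
HM = 4/0.703788 = 5.6835

HM = 5.6835


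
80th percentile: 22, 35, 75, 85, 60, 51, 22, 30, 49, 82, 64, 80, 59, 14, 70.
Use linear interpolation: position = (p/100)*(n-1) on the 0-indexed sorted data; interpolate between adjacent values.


Sorted: 14, 22, 22, 30, 35, 49, 51, 59, 60, 64, 70, 75, 80, 82, 85
n = 15
Index = 80/100 * 14 = 11.2000
Lower = data[11] = 75, Upper = data[12] = 80
P80 = 75 + 0.2000*(5) = 76.0000

P80 = 76.0000


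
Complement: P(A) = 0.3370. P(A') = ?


P(not A) = 1 - 0.3370 = 0.6630

P(not A) = 0.6630


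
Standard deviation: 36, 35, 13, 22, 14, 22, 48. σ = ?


Mean = 27.1429
Variance = 142.9796
SD = sqrt(142.9796) = 11.9574

SD = 11.9574


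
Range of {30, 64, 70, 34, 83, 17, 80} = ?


Max = 83, Min = 17
Range = 83 - 17 = 66

Range = 66


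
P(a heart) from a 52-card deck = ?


13 hearts in 52 cards
P = 13/52 = 0.2500

P = 0.2500


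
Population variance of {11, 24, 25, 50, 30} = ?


Mean = 28.0000
Squared deviations: 289.0000, 16.0000, 9.0000, 484.0000, 4.0000
Sum = 802.0000
Variance = 802.0000/5 = 160.4000

Variance = 160.4000


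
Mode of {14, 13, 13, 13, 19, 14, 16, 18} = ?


Frequencies: 13:3, 14:2, 16:1, 18:1, 19:1
Max frequency = 3
Mode = 13

Mode = 13


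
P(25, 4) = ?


P(25,4) = 25!/21!
= 15511210043330985984000000/51090942171709440000
= 303600

P(25,4) = 303600


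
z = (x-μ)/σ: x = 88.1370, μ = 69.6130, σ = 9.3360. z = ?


z = (88.1370 - 69.6130)/9.3360
= 18.5240/9.3360
= 1.9841

z = 1.9841


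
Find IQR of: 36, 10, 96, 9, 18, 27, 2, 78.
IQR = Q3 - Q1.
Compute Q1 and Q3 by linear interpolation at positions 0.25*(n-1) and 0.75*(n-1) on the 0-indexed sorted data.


Sorted: 2, 9, 10, 18, 27, 36, 78, 96
Q1 (25th %ile) = 9.7500
Q3 (75th %ile) = 46.5000
IQR = 46.5000 - 9.7500 = 36.7500

IQR = 36.7500


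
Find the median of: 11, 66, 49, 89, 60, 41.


Sorted: 11, 41, 49, 60, 66, 89
n = 6 (even)
Middle values: 49 and 60
Median = (49+60)/2 = 54.5000

Median = 54.5000


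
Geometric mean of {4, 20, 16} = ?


Product = 4 × 20 × 16 = 1280
GM = 1280^(1/3) = 10.8577

GM = 10.8577


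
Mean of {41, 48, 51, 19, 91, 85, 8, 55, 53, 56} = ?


Sum = 41 + 48 + 51 + 19 + 91 + 85 + 8 + 55 + 53 + 56 = 507
n = 10
Mean = 507/10 = 50.7000

Mean = 50.7000


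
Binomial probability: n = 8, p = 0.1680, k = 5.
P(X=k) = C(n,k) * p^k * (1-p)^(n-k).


C(8,5) = 56
p^5 = 0.000134
(1-p)^3 = 0.575930
P = 56 * 0.000134 * 0.575930 = 0.0043

P(X=5) = 0.0043


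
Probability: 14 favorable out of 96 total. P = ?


P = 14/96 = 0.1458

P = 0.1458


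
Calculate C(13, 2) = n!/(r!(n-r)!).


C(13,2) = 13!/(2! × 11!)
= 6227020800/(2 × 39916800)
= 78

C(13,2) = 78


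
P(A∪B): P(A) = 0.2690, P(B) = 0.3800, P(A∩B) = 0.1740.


P(A∪B) = 0.2690 + 0.3800 - 0.1740
= 0.6490 - 0.1740
= 0.4750

P(A∪B) = 0.4750


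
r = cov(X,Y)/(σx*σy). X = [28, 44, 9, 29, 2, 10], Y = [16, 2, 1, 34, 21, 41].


Mean X = 20.3333, Mean Y = 19.1667
SD X = 14.522014, SD Y = 14.915503
Cov = -59.222222
r = -59.222222/(14.522014*14.915503) = -0.2734

r = -0.2734


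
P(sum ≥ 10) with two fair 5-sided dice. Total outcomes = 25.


Total outcomes = 5×5 = 25
Favorable (sum ≥ 10): 1
P = 1/25 = 0.0400

P = 0.0400


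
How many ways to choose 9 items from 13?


C(13,9) = 13!/(9! × 4!)
= 6227020800/(362880 × 24)
= 715

C(13,9) = 715


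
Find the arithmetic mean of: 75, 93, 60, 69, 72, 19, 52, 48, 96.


Sum = 75 + 93 + 60 + 69 + 72 + 19 + 52 + 48 + 96 = 584
n = 9
Mean = 584/9 = 64.8889

Mean = 64.8889


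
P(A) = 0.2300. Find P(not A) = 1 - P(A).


P(not A) = 1 - 0.2300 = 0.7700

P(not A) = 0.7700


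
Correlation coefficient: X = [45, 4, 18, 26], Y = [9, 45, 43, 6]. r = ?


Mean X = 23.2500, Mean Y = 25.7500
SD X = 14.821859, SD Y = 18.294466
Cov = -219.937500
r = -219.937500/(14.821859*18.294466) = -0.8111

r = -0.8111


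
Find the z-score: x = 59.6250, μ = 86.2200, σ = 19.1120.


z = (59.6250 - 86.2200)/19.1120
= -26.5950/19.1120
= -1.3915

z = -1.3915


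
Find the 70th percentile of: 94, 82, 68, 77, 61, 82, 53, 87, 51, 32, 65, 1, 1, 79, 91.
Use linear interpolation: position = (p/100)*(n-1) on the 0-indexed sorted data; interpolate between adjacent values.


Sorted: 1, 1, 32, 51, 53, 61, 65, 68, 77, 79, 82, 82, 87, 91, 94
n = 15
Index = 70/100 * 14 = 9.8000
Lower = data[9] = 79, Upper = data[10] = 82
P70 = 79 + 0.8000*(3) = 81.4000

P70 = 81.4000


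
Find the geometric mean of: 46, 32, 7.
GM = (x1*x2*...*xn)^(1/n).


Product = 46 × 32 × 7 = 10304
GM = 10304^(1/3) = 21.7605

GM = 21.7605


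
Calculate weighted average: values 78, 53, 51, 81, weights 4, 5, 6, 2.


Numerator = 78*4 + 53*5 + 51*6 + 81*2 = 1045
Denominator = 4 + 5 + 6 + 2 = 17
WM = 1045/17 = 61.4706

WM = 61.4706


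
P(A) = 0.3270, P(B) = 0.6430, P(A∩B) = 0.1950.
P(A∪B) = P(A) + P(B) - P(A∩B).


P(A∪B) = 0.3270 + 0.6430 - 0.1950
= 0.9700 - 0.1950
= 0.7750

P(A∪B) = 0.7750


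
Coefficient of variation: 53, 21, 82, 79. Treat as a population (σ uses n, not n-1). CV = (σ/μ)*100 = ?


Mean = 58.7500
SD = 24.5395
CV = (24.5395/58.7500)*100 = 41.7694%

CV = 41.7694%


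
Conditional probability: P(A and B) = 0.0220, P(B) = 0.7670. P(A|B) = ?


P(A|B) = 0.0220/0.7670 = 0.0287

P(A|B) = 0.0287


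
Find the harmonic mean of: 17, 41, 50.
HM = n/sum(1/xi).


Sum of reciprocals = 1/17 + 1/41 + 1/50 = 0.103214
HM = 3/0.103214 = 29.0659

HM = 29.0659


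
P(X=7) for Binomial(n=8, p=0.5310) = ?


C(8,7) = 8
p^7 = 0.011903
(1-p)^1 = 0.469000
P = 8 * 0.011903 * 0.469000 = 0.0447

P(X=7) = 0.0447


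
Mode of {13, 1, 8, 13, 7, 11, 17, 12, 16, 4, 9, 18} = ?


Frequencies: 1:1, 4:1, 7:1, 8:1, 9:1, 11:1, 12:1, 13:2, 16:1, 17:1, 18:1
Max frequency = 2
Mode = 13

Mode = 13


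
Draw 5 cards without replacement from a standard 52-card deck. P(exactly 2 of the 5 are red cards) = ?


Hypergeometric: P(X=2) = C(26,2)·C(26,3) / C(52,5)
= 325 × 2600 / 2598960
= 845000/2598960 = 0.3251

P = 0.3251


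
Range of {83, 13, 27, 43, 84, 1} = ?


Max = 84, Min = 1
Range = 84 - 1 = 83

Range = 83


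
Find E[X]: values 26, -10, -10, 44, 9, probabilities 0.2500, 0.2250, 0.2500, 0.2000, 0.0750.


E[X] = 26*0.2500 - 10*0.2250 - 10*0.2500 + 44*0.2000 + 9*0.0750
= 6.5000 - 2.2500 - 2.5000 + 8.8000 + 0.6750
= 11.2250

E[X] = 11.2250


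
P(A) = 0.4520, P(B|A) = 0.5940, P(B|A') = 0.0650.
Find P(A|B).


P(B) = P(B|A)*P(A) + P(B|A')*P(A')
= 0.5940*0.4520 + 0.0650*0.5480
= 0.268488 + 0.035620 = 0.304108
P(A|B) = 0.268488/0.304108 = 0.8829

P(A|B) = 0.8829


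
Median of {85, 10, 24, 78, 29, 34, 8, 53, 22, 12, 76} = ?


Sorted: 8, 10, 12, 22, 24, 29, 34, 53, 76, 78, 85
n = 11 (odd)
Middle value = 29

Median = 29


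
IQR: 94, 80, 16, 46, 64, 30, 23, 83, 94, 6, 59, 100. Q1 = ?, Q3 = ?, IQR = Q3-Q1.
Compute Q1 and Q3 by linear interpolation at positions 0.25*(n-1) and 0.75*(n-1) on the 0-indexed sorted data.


Sorted: 6, 16, 23, 30, 46, 59, 64, 80, 83, 94, 94, 100
Q1 (25th %ile) = 28.2500
Q3 (75th %ile) = 85.7500
IQR = 85.7500 - 28.2500 = 57.5000

IQR = 57.5000


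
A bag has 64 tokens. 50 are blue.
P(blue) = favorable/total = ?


P = 50/64 = 0.7812

P = 0.7812


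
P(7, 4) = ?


P(7,4) = 7!/3!
= 5040/6
= 840

P(7,4) = 840


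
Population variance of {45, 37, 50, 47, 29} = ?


Mean = 41.6000
Squared deviations: 11.5600, 21.1600, 70.5600, 29.1600, 158.7600
Sum = 291.2000
Variance = 291.2000/5 = 58.2400

Variance = 58.2400


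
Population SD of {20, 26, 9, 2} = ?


Mean = 14.2500
Variance = 87.1875
SD = sqrt(87.1875) = 9.3374

SD = 9.3374


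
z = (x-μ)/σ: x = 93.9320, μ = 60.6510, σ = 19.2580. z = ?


z = (93.9320 - 60.6510)/19.2580
= 33.2810/19.2580
= 1.7282

z = 1.7282


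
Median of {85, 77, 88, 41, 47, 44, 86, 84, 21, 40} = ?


Sorted: 21, 40, 41, 44, 47, 77, 84, 85, 86, 88
n = 10 (even)
Middle values: 47 and 77
Median = (47+77)/2 = 62.0000

Median = 62.0000


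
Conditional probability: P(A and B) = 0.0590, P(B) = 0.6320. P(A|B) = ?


P(A|B) = 0.0590/0.6320 = 0.0934

P(A|B) = 0.0934


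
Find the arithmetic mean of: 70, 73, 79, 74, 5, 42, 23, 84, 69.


Sum = 70 + 73 + 79 + 74 + 5 + 42 + 23 + 84 + 69 = 519
n = 9
Mean = 519/9 = 57.6667

Mean = 57.6667


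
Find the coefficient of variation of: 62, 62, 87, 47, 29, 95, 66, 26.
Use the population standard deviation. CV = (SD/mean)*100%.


Mean = 59.2500
SD = 23.1287
CV = (23.1287/59.2500)*100 = 39.0358%

CV = 39.0358%


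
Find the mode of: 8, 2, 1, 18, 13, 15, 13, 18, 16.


Frequencies: 1:1, 2:1, 8:1, 13:2, 15:1, 16:1, 18:2
Max frequency = 2
Mode = 13, 18

Mode = 13, 18


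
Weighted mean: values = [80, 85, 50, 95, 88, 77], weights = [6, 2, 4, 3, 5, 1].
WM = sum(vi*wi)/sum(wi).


Numerator = 80*6 + 85*2 + 50*4 + 95*3 + 88*5 + 77*1 = 1652
Denominator = 6 + 2 + 4 + 3 + 5 + 1 = 21
WM = 1652/21 = 78.6667

WM = 78.6667


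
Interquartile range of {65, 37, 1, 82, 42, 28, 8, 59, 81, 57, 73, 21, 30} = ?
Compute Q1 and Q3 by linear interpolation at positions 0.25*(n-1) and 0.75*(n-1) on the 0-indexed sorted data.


Sorted: 1, 8, 21, 28, 30, 37, 42, 57, 59, 65, 73, 81, 82
Q1 (25th %ile) = 28.0000
Q3 (75th %ile) = 65.0000
IQR = 65.0000 - 28.0000 = 37.0000

IQR = 37.0000


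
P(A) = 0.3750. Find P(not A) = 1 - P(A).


P(not A) = 1 - 0.3750 = 0.6250

P(not A) = 0.6250


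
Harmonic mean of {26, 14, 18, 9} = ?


Sum of reciprocals = 1/26 + 1/14 + 1/18 + 1/9 = 0.276557
HM = 4/0.276557 = 14.4636

HM = 14.4636


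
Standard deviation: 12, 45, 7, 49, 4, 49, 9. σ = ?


Mean = 25.0000
Variance = 391.7143
SD = sqrt(391.7143) = 19.7918

SD = 19.7918


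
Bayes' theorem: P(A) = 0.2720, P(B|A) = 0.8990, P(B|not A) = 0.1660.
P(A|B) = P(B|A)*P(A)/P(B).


P(B) = P(B|A)*P(A) + P(B|A')*P(A')
= 0.8990*0.2720 + 0.1660*0.7280
= 0.244528 + 0.120848 = 0.365376
P(A|B) = 0.244528/0.365376 = 0.6693

P(A|B) = 0.6693


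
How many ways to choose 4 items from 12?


C(12,4) = 12!/(4! × 8!)
= 479001600/(24 × 40320)
= 495

C(12,4) = 495


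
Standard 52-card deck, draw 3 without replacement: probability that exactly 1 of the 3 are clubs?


Hypergeometric: P(X=1) = C(13,1)·C(39,2) / C(52,3)
= 13 × 741 / 22100
= 9633/22100 = 0.4359

P = 0.4359


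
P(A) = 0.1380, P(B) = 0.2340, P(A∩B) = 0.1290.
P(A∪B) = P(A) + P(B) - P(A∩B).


P(A∪B) = 0.1380 + 0.2340 - 0.1290
= 0.3720 - 0.1290
= 0.2430

P(A∪B) = 0.2430


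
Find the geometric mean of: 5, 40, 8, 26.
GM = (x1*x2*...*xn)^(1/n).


Product = 5 × 40 × 8 × 26 = 41600
GM = 41600^(1/4) = 14.2815

GM = 14.2815


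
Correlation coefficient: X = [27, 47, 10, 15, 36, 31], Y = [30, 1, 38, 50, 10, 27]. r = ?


Mean X = 27.6667, Mean Y = 26.0000
SD X = 12.432037, SD Y = 16.421531
Cov = -188.666667
r = -188.666667/(12.432037*16.421531) = -0.9241

r = -0.9241


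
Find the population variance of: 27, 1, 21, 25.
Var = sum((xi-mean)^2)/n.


Mean = 18.5000
Squared deviations: 72.2500, 306.2500, 6.2500, 42.2500
Sum = 427.0000
Variance = 427.0000/4 = 106.7500

Variance = 106.7500


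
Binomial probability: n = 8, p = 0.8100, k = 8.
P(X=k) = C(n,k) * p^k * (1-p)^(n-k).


C(8,8) = 1
p^8 = 0.185302
(1-p)^0 = 1.000000
P = 1 * 0.185302 * 1.000000 = 0.1853

P(X=8) = 0.1853


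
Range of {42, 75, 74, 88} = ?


Max = 88, Min = 42
Range = 88 - 42 = 46

Range = 46


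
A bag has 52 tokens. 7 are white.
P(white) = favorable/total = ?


P = 7/52 = 0.1346

P = 0.1346


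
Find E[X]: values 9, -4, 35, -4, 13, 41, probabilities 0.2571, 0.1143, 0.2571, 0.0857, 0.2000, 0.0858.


E[X] = 9*0.2571 - 4*0.1143 + 35*0.2571 - 4*0.0857 + 13*0.2000 + 41*0.0858
= 2.3139 - 0.4572 + 8.9985 - 0.3428 + 2.6000 + 3.5178
= 16.6302

E[X] = 16.6302


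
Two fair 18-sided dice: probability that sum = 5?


Total outcomes = 18×18 = 324
Favorable (sum = 5): 4
P = 4/324 = 0.0123

P = 0.0123


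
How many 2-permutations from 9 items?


P(9,2) = 9!/7!
= 362880/5040
= 72

P(9,2) = 72


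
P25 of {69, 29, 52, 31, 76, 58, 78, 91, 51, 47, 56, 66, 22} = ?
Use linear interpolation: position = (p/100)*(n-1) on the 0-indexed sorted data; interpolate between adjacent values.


Sorted: 22, 29, 31, 47, 51, 52, 56, 58, 66, 69, 76, 78, 91
n = 13
Index = 25/100 * 12 = 3.0000
Lower = data[3] = 47, Upper = data[4] = 51
P25 = 47 + 0*(4) = 47.0000

P25 = 47.0000


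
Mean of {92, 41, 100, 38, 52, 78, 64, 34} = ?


Sum = 92 + 41 + 100 + 38 + 52 + 78 + 64 + 34 = 499
n = 8
Mean = 499/8 = 62.3750

Mean = 62.3750


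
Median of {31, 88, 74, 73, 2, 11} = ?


Sorted: 2, 11, 31, 73, 74, 88
n = 6 (even)
Middle values: 31 and 73
Median = (31+73)/2 = 52.0000

Median = 52.0000


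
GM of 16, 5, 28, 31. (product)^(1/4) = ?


Product = 16 × 5 × 28 × 31 = 69440
GM = 69440^(1/4) = 16.2331

GM = 16.2331


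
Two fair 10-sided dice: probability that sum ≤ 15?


Total outcomes = 10×10 = 100
Favorable (sum ≤ 15): 85
P = 85/100 = 0.8500

P = 0.8500


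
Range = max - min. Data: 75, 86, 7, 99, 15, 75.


Max = 99, Min = 7
Range = 99 - 7 = 92

Range = 92


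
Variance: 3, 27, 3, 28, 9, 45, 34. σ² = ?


Mean = 21.2857
Squared deviations: 334.3673, 32.6531, 334.3673, 45.0816, 150.9388, 562.3673, 161.6531
Sum = 1621.4286
Variance = 1621.4286/7 = 231.6327

Variance = 231.6327


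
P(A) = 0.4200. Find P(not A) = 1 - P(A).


P(not A) = 1 - 0.4200 = 0.5800

P(not A) = 0.5800


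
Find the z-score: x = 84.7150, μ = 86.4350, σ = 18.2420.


z = (84.7150 - 86.4350)/18.2420
= -1.7200/18.2420
= -0.0943

z = -0.0943


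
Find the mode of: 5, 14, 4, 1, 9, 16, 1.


Frequencies: 1:2, 4:1, 5:1, 9:1, 14:1, 16:1
Max frequency = 2
Mode = 1

Mode = 1


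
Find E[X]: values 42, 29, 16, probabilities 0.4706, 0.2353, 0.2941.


E[X] = 42*0.4706 + 29*0.2353 + 16*0.2941
= 19.7652 + 6.8237 + 4.7056
= 31.2945

E[X] = 31.2945


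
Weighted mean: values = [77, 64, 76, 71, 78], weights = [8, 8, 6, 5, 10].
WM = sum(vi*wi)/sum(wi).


Numerator = 77*8 + 64*8 + 76*6 + 71*5 + 78*10 = 2719
Denominator = 8 + 8 + 6 + 5 + 10 = 37
WM = 2719/37 = 73.4865

WM = 73.4865


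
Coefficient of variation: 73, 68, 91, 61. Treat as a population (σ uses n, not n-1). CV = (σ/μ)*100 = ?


Mean = 73.2500
SD = 11.0990
CV = (11.0990/73.2500)*100 = 15.1522%

CV = 15.1522%


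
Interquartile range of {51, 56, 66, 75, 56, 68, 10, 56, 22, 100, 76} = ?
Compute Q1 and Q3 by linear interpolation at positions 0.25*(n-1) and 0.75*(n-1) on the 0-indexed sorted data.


Sorted: 10, 22, 51, 56, 56, 56, 66, 68, 75, 76, 100
Q1 (25th %ile) = 53.5000
Q3 (75th %ile) = 71.5000
IQR = 71.5000 - 53.5000 = 18.0000

IQR = 18.0000


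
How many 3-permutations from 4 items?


P(4,3) = 4!/1!
= 24/1
= 24

P(4,3) = 24


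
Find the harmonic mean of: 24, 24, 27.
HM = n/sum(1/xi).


Sum of reciprocals = 1/24 + 1/24 + 1/27 = 0.120370
HM = 3/0.120370 = 24.9231

HM = 24.9231


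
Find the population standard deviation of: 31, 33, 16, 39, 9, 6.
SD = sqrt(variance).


Mean = 22.3333
Variance = 158.5556
SD = sqrt(158.5556) = 12.5919

SD = 12.5919


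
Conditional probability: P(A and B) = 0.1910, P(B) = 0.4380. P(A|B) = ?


P(A|B) = 0.1910/0.4380 = 0.4361

P(A|B) = 0.4361


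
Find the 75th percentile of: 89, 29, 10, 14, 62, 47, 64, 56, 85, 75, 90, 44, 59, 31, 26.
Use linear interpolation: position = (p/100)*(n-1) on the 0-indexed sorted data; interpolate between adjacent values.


Sorted: 10, 14, 26, 29, 31, 44, 47, 56, 59, 62, 64, 75, 85, 89, 90
n = 15
Index = 75/100 * 14 = 10.5000
Lower = data[10] = 64, Upper = data[11] = 75
P75 = 64 + 0.5000*(11) = 69.5000

P75 = 69.5000


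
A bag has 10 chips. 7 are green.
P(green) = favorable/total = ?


P = 7/10 = 0.7000

P = 0.7000


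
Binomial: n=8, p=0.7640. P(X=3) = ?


C(8,3) = 56
p^3 = 0.445944
(1-p)^5 = 0.000732
P = 56 * 0.445944 * 0.000732 = 0.0183

P(X=3) = 0.0183


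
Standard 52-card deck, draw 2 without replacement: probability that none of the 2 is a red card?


P(no red cards) = (26/52) × (25/51)
= 0.2451

P = 0.2451


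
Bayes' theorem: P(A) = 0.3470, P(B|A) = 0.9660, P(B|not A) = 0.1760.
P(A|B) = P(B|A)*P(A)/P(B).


P(B) = P(B|A)*P(A) + P(B|A')*P(A')
= 0.9660*0.3470 + 0.1760*0.6530
= 0.335202 + 0.114928 = 0.450130
P(A|B) = 0.335202/0.450130 = 0.7447

P(A|B) = 0.7447


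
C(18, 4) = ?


C(18,4) = 18!/(4! × 14!)
= 6402373705728000/(24 × 87178291200)
= 3060

C(18,4) = 3060


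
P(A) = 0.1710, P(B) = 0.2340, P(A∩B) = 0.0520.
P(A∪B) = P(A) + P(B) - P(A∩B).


P(A∪B) = 0.1710 + 0.2340 - 0.0520
= 0.4050 - 0.0520
= 0.3530

P(A∪B) = 0.3530


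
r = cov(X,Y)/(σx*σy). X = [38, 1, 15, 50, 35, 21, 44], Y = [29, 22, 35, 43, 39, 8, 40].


Mean X = 29.1429, Mean Y = 30.8571
SD X = 16.154863, SD Y = 11.457107
Cov = 113.877551
r = 113.877551/(16.154863*11.457107) = 0.6153

r = 0.6153


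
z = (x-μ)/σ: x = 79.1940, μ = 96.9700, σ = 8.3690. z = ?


z = (79.1940 - 96.9700)/8.3690
= -17.7760/8.3690
= -2.1240

z = -2.1240


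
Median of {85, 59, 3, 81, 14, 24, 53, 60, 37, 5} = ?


Sorted: 3, 5, 14, 24, 37, 53, 59, 60, 81, 85
n = 10 (even)
Middle values: 37 and 53
Median = (37+53)/2 = 45.0000

Median = 45.0000


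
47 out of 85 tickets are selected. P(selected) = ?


P = 47/85 = 0.5529

P = 0.5529


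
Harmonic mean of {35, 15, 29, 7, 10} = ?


Sum of reciprocals = 1/35 + 1/15 + 1/29 + 1/7 + 1/10 = 0.372578
HM = 5/0.372578 = 13.4200

HM = 13.4200


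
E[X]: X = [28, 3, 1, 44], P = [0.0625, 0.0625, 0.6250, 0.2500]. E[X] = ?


E[X] = 28*0.0625 + 3*0.0625 + 1*0.6250 + 44*0.2500
= 1.7500 + 0.1875 + 0.6250 + 11.0000
= 13.5625

E[X] = 13.5625


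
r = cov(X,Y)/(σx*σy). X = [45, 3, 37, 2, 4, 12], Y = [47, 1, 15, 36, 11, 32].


Mean X = 17.1667, Mean Y = 23.6667
SD X = 17.314894, SD Y = 15.891997
Cov = 122.555556
r = 122.555556/(17.314894*15.891997) = 0.4454

r = 0.4454


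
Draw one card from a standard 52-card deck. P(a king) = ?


4 kings in 52 cards
P = 4/52 = 0.0769

P = 0.0769


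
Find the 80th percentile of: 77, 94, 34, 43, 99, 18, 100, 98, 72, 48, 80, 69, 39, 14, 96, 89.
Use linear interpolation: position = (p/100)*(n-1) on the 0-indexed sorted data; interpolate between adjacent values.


Sorted: 14, 18, 34, 39, 43, 48, 69, 72, 77, 80, 89, 94, 96, 98, 99, 100
n = 16
Index = 80/100 * 15 = 12.0000
Lower = data[12] = 96, Upper = data[13] = 98
P80 = 96 + 0*(2) = 96.0000

P80 = 96.0000


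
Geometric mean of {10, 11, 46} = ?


Product = 10 × 11 × 46 = 5060
GM = 5060^(1/3) = 17.1679

GM = 17.1679


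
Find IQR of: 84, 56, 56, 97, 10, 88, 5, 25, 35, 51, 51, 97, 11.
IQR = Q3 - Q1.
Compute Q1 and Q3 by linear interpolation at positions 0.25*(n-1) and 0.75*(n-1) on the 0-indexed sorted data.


Sorted: 5, 10, 11, 25, 35, 51, 51, 56, 56, 84, 88, 97, 97
Q1 (25th %ile) = 25.0000
Q3 (75th %ile) = 84.0000
IQR = 84.0000 - 25.0000 = 59.0000

IQR = 59.0000


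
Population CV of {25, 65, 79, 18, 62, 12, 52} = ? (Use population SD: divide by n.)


Mean = 44.7143
SD = 24.2352
CV = (24.2352/44.7143)*100 = 54.2002%

CV = 54.2002%


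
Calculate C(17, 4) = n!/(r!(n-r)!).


C(17,4) = 17!/(4! × 13!)
= 355687428096000/(24 × 6227020800)
= 2380

C(17,4) = 2380


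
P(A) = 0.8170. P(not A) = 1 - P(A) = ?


P(not A) = 1 - 0.8170 = 0.1830

P(not A) = 0.1830


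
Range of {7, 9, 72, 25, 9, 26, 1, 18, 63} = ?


Max = 72, Min = 1
Range = 72 - 1 = 71

Range = 71


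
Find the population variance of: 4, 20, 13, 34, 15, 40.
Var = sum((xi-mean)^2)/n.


Mean = 21.0000
Squared deviations: 289.0000, 1.0000, 64.0000, 169.0000, 36.0000, 361.0000
Sum = 920.0000
Variance = 920.0000/6 = 153.3333

Variance = 153.3333


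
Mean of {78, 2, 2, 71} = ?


Sum = 78 + 2 + 2 + 71 = 153
n = 4
Mean = 153/4 = 38.2500

Mean = 38.2500


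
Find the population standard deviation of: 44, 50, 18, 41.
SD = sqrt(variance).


Mean = 38.2500
Variance = 147.1875
SD = sqrt(147.1875) = 12.1321

SD = 12.1321


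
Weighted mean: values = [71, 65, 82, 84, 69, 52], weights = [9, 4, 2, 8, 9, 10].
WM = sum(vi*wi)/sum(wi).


Numerator = 71*9 + 65*4 + 82*2 + 84*8 + 69*9 + 52*10 = 2876
Denominator = 9 + 4 + 2 + 8 + 9 + 10 = 42
WM = 2876/42 = 68.4762

WM = 68.4762


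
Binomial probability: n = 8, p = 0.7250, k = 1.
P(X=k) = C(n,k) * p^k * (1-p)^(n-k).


C(8,1) = 8
p^1 = 0.725000
(1-p)^7 = 0.000119
P = 8 * 0.725000 * 0.000119 = 0.0007

P(X=1) = 0.0007


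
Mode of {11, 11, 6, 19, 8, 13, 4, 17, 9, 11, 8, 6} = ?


Frequencies: 4:1, 6:2, 8:2, 9:1, 11:3, 13:1, 17:1, 19:1
Max frequency = 3
Mode = 11

Mode = 11


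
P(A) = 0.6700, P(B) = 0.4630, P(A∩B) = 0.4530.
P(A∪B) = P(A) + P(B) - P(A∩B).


P(A∪B) = 0.6700 + 0.4630 - 0.4530
= 1.1330 - 0.4530
= 0.6800

P(A∪B) = 0.6800


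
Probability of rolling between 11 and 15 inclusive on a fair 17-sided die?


Favorable outcomes (11 ≤ roll ≤ 15): 5
Total outcomes = 17
P = 5/17 = 0.2941

P = 0.2941


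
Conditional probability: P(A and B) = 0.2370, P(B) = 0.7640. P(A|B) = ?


P(A|B) = 0.2370/0.7640 = 0.3102

P(A|B) = 0.3102


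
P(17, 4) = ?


P(17,4) = 17!/13!
= 355687428096000/6227020800
= 57120

P(17,4) = 57120


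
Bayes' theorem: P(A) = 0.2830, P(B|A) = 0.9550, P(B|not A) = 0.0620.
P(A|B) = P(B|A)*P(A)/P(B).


P(B) = P(B|A)*P(A) + P(B|A')*P(A')
= 0.9550*0.2830 + 0.0620*0.7170
= 0.270265 + 0.044454 = 0.314719
P(A|B) = 0.270265/0.314719 = 0.8588

P(A|B) = 0.8588


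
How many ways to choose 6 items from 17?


C(17,6) = 17!/(6! × 11!)
= 355687428096000/(720 × 39916800)
= 12376

C(17,6) = 12376


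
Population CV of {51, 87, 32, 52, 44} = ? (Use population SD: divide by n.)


Mean = 53.2000
SD = 18.3456
CV = (18.3456/53.2000)*100 = 34.4842%

CV = 34.4842%


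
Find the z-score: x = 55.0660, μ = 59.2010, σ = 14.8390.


z = (55.0660 - 59.2010)/14.8390
= -4.1350/14.8390
= -0.2787

z = -0.2787


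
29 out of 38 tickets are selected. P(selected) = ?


P = 29/38 = 0.7632

P = 0.7632


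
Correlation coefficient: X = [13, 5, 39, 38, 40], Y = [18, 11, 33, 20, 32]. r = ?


Mean X = 27.0000, Mean Y = 22.8000
SD X = 14.926487, SD Y = 8.471127
Cov = 107.600000
r = 107.600000/(14.926487*8.471127) = 0.8510

r = 0.8510


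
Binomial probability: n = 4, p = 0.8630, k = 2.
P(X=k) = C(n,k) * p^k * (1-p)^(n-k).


C(4,2) = 6
p^2 = 0.744769
(1-p)^2 = 0.018769
P = 6 * 0.744769 * 0.018769 = 0.0839

P(X=2) = 0.0839


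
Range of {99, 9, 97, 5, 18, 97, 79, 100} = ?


Max = 100, Min = 5
Range = 100 - 5 = 95

Range = 95


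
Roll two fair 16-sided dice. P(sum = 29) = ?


Total outcomes = 16×16 = 256
Favorable (sum = 29): 4
P = 4/256 = 0.0156

P = 0.0156


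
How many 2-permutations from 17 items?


P(17,2) = 17!/15!
= 355687428096000/1307674368000
= 272

P(17,2) = 272


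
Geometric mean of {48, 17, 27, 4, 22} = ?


Product = 48 × 17 × 27 × 4 × 22 = 1938816
GM = 1938816^(1/5) = 18.0929

GM = 18.0929


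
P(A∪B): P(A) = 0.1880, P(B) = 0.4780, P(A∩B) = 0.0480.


P(A∪B) = 0.1880 + 0.4780 - 0.0480
= 0.6660 - 0.0480
= 0.6180

P(A∪B) = 0.6180


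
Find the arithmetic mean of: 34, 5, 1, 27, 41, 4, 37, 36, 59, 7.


Sum = 34 + 5 + 1 + 27 + 41 + 4 + 37 + 36 + 59 + 7 = 251
n = 10
Mean = 251/10 = 25.1000

Mean = 25.1000


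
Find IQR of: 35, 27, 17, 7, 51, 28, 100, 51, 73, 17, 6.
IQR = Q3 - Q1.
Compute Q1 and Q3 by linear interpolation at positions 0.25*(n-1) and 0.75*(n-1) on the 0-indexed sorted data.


Sorted: 6, 7, 17, 17, 27, 28, 35, 51, 51, 73, 100
Q1 (25th %ile) = 17.0000
Q3 (75th %ile) = 51.0000
IQR = 51.0000 - 17.0000 = 34.0000

IQR = 34.0000


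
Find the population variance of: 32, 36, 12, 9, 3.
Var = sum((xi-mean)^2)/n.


Mean = 18.4000
Squared deviations: 184.9600, 309.7600, 40.9600, 88.3600, 237.1600
Sum = 861.2000
Variance = 861.2000/5 = 172.2400

Variance = 172.2400


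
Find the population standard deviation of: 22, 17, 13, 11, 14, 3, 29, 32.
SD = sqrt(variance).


Mean = 17.6250
Variance = 80.9844
SD = sqrt(80.9844) = 8.9991

SD = 8.9991


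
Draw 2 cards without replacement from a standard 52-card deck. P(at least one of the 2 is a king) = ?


P(at least one) = 1 - P(none)
P(none) = (48/52) × (47/51) = 0.850679
P(at least one) = 1 - 0.850679 = 0.1493

P = 0.1493


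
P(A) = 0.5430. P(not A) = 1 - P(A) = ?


P(not A) = 1 - 0.5430 = 0.4570

P(not A) = 0.4570


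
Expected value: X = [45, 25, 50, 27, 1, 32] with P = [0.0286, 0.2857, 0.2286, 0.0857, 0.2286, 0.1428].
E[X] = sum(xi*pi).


E[X] = 45*0.0286 + 25*0.2857 + 50*0.2286 + 27*0.0857 + 1*0.2286 + 32*0.1428
= 1.2870 + 7.1425 + 11.4300 + 2.3139 + 0.2286 + 4.5696
= 26.9716

E[X] = 26.9716


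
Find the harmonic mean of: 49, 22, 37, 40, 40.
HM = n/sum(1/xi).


Sum of reciprocals = 1/49 + 1/22 + 1/37 + 1/40 + 1/40 = 0.142890
HM = 5/0.142890 = 34.9920

HM = 34.9920


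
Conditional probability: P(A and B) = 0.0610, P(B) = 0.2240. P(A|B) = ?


P(A|B) = 0.0610/0.2240 = 0.2723

P(A|B) = 0.2723


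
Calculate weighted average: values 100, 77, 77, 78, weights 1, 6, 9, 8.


Numerator = 100*1 + 77*6 + 77*9 + 78*8 = 1879
Denominator = 1 + 6 + 9 + 8 = 24
WM = 1879/24 = 78.2917

WM = 78.2917


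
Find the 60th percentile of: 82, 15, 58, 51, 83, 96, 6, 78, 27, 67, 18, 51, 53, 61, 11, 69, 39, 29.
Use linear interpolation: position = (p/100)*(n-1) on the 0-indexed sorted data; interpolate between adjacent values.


Sorted: 6, 11, 15, 18, 27, 29, 39, 51, 51, 53, 58, 61, 67, 69, 78, 82, 83, 96
n = 18
Index = 60/100 * 17 = 10.2000
Lower = data[10] = 58, Upper = data[11] = 61
P60 = 58 + 0.2000*(3) = 58.6000

P60 = 58.6000


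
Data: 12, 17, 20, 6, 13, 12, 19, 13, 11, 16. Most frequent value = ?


Frequencies: 6:1, 11:1, 12:2, 13:2, 16:1, 17:1, 19:1, 20:1
Max frequency = 2
Mode = 12, 13

Mode = 12, 13


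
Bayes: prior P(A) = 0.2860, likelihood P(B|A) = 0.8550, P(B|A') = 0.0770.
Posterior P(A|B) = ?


P(B) = P(B|A)*P(A) + P(B|A')*P(A')
= 0.8550*0.2860 + 0.0770*0.7140
= 0.244530 + 0.054978 = 0.299508
P(A|B) = 0.244530/0.299508 = 0.8164

P(A|B) = 0.8164


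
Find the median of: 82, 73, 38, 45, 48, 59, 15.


Sorted: 15, 38, 45, 48, 59, 73, 82
n = 7 (odd)
Middle value = 48

Median = 48


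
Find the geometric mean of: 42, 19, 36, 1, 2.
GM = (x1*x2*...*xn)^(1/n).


Product = 42 × 19 × 36 × 1 × 2 = 57456
GM = 57456^(1/5) = 8.9509

GM = 8.9509


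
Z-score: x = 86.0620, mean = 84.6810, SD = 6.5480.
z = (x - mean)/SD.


z = (86.0620 - 84.6810)/6.5480
= 1.3810/6.5480
= 0.2109

z = 0.2109


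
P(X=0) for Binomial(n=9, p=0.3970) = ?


C(9,0) = 1
p^0 = 1.000000
(1-p)^9 = 0.010540
P = 1 * 1.000000 * 0.010540 = 0.0105

P(X=0) = 0.0105


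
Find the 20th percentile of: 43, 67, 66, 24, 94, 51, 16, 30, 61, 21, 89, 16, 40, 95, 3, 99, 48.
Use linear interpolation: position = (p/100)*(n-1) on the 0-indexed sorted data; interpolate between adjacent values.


Sorted: 3, 16, 16, 21, 24, 30, 40, 43, 48, 51, 61, 66, 67, 89, 94, 95, 99
n = 17
Index = 20/100 * 16 = 3.2000
Lower = data[3] = 21, Upper = data[4] = 24
P20 = 21 + 0.2000*(3) = 21.6000

P20 = 21.6000


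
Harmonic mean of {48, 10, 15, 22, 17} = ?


Sum of reciprocals = 1/48 + 1/10 + 1/15 + 1/22 + 1/17 = 0.291778
HM = 5/0.291778 = 17.1363

HM = 17.1363


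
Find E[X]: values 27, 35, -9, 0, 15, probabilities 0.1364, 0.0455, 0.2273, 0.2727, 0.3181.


E[X] = 27*0.1364 + 35*0.0455 - 9*0.2273 + 0*0.2727 + 15*0.3181
= 3.6828 + 1.5925 - 2.0457 + 0 + 4.7715
= 8.0011

E[X] = 8.0011


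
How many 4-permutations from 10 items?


P(10,4) = 10!/6!
= 3628800/720
= 5040

P(10,4) = 5040


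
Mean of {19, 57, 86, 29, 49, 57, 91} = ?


Sum = 19 + 57 + 86 + 29 + 49 + 57 + 91 = 388
n = 7
Mean = 388/7 = 55.4286

Mean = 55.4286


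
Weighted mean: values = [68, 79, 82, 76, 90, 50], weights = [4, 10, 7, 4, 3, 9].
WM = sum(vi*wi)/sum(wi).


Numerator = 68*4 + 79*10 + 82*7 + 76*4 + 90*3 + 50*9 = 2660
Denominator = 4 + 10 + 7 + 4 + 3 + 9 = 37
WM = 2660/37 = 71.8919

WM = 71.8919


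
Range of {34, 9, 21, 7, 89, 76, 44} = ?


Max = 89, Min = 7
Range = 89 - 7 = 82

Range = 82


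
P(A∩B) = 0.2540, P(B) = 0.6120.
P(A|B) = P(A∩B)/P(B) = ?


P(A|B) = 0.2540/0.6120 = 0.4150

P(A|B) = 0.4150


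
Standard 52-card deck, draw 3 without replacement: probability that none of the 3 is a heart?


P(no hearts) = (39/52) × (38/51) × (37/50)
= 0.4135

P = 0.4135


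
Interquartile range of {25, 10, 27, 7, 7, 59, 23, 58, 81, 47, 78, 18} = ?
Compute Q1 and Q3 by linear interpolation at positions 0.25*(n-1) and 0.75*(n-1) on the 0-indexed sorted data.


Sorted: 7, 7, 10, 18, 23, 25, 27, 47, 58, 59, 78, 81
Q1 (25th %ile) = 16.0000
Q3 (75th %ile) = 58.2500
IQR = 58.2500 - 16.0000 = 42.2500

IQR = 42.2500


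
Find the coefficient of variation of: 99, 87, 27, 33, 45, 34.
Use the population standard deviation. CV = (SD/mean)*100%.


Mean = 54.1667
SD = 28.1805
CV = (28.1805/54.1667)*100 = 52.0255%

CV = 52.0255%


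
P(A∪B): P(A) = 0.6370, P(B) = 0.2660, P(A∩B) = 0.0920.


P(A∪B) = 0.6370 + 0.2660 - 0.0920
= 0.9030 - 0.0920
= 0.8110

P(A∪B) = 0.8110


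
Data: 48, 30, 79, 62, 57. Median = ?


Sorted: 30, 48, 57, 62, 79
n = 5 (odd)
Middle value = 57

Median = 57


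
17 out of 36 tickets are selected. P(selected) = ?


P = 17/36 = 0.4722

P = 0.4722


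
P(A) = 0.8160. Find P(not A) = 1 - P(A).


P(not A) = 1 - 0.8160 = 0.1840

P(not A) = 0.1840


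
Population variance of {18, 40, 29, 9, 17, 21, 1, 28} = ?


Mean = 20.3750
Squared deviations: 5.6406, 385.1406, 74.3906, 129.3906, 11.3906, 0.3906, 375.3906, 58.1406
Sum = 1039.8750
Variance = 1039.8750/8 = 129.9844

Variance = 129.9844


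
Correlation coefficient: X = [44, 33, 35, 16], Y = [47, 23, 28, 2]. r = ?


Mean X = 32.0000, Mean Y = 25.0000
SD X = 10.124228, SD Y = 16.015617
Cov = 159.750000
r = 159.750000/(10.124228*16.015617) = 0.9852

r = 0.9852


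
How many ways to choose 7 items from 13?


C(13,7) = 13!/(7! × 6!)
= 6227020800/(5040 × 720)
= 1716

C(13,7) = 1716


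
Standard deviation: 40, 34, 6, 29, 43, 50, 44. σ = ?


Mean = 35.1429
Variance = 181.8367
SD = sqrt(181.8367) = 13.4847

SD = 13.4847


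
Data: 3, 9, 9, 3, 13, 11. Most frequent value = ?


Frequencies: 3:2, 9:2, 11:1, 13:1
Max frequency = 2
Mode = 3, 9

Mode = 3, 9


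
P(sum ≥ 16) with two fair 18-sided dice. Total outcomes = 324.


Total outcomes = 18×18 = 324
Favorable (sum ≥ 16): 219
P = 219/324 = 0.6759

P = 0.6759


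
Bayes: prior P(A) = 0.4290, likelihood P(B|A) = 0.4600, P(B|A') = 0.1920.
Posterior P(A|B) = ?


P(B) = P(B|A)*P(A) + P(B|A')*P(A')
= 0.4600*0.4290 + 0.1920*0.5710
= 0.197340 + 0.109632 = 0.306972
P(A|B) = 0.197340/0.306972 = 0.6429

P(A|B) = 0.6429
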